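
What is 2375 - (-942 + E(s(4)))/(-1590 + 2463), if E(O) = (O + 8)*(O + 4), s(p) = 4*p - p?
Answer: 2073997/873 ≈ 2375.7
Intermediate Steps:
s(p) = 3*p
E(O) = (4 + O)*(8 + O) (E(O) = (8 + O)*(4 + O) = (4 + O)*(8 + O))
2375 - (-942 + E(s(4)))/(-1590 + 2463) = 2375 - (-942 + (32 + (3*4)² + 12*(3*4)))/(-1590 + 2463) = 2375 - (-942 + (32 + 12² + 12*12))/873 = 2375 - (-942 + (32 + 144 + 144))/873 = 2375 - (-942 + 320)/873 = 2375 - (-622)/873 = 2375 - 1*(-622/873) = 2375 + 622/873 = 2073997/873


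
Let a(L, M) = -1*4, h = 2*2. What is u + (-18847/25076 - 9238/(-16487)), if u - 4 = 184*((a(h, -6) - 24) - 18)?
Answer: -3497680059921/413428012 ≈ -8460.2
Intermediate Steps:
h = 4
a(L, M) = -4
u = -8460 (u = 4 + 184*((-4 - 24) - 18) = 4 + 184*(-28 - 18) = 4 + 184*(-46) = 4 - 8464 = -8460)
u + (-18847/25076 - 9238/(-16487)) = -8460 + (-18847/25076 - 9238/(-16487)) = -8460 + (-18847*1/25076 - 9238*(-1/16487)) = -8460 + (-18847/25076 + 9238/16487) = -8460 - 79078401/413428012 = -3497680059921/413428012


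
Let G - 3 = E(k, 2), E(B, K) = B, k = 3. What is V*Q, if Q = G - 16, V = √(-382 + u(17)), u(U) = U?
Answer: -10*I*√365 ≈ -191.05*I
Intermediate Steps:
G = 6 (G = 3 + 3 = 6)
V = I*√365 (V = √(-382 + 17) = √(-365) = I*√365 ≈ 19.105*I)
Q = -10 (Q = 6 - 16 = -10)
V*Q = (I*√365)*(-10) = -10*I*√365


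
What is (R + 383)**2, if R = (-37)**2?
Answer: 3069504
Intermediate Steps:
R = 1369
(R + 383)**2 = (1369 + 383)**2 = 1752**2 = 3069504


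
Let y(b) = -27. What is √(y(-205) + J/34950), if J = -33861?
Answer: I*√151840042/2330 ≈ 5.2886*I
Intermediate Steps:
√(y(-205) + J/34950) = √(-27 - 33861/34950) = √(-27 - 33861*1/34950) = √(-27 - 11287/11650) = √(-325837/11650) = I*√151840042/2330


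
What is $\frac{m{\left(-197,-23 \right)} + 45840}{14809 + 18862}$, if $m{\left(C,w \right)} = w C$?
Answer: $\frac{50371}{33671} \approx 1.496$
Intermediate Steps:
$m{\left(C,w \right)} = C w$
$\frac{m{\left(-197,-23 \right)} + 45840}{14809 + 18862} = \frac{\left(-197\right) \left(-23\right) + 45840}{14809 + 18862} = \frac{4531 + 45840}{33671} = 50371 \cdot \frac{1}{33671} = \frac{50371}{33671}$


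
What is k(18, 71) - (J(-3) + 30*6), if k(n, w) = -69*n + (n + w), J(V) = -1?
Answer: -1332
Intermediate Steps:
k(n, w) = w - 68*n
k(18, 71) - (J(-3) + 30*6) = (71 - 68*18) - (-1 + 30*6) = (71 - 1224) - (-1 + 180) = -1153 - 1*179 = -1153 - 179 = -1332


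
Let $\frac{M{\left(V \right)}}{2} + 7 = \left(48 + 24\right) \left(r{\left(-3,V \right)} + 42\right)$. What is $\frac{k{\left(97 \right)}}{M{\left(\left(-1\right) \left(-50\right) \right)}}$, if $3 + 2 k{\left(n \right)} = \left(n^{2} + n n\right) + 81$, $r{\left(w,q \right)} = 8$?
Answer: $\frac{4724}{3593} \approx 1.3148$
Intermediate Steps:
$k{\left(n \right)} = 39 + n^{2}$ ($k{\left(n \right)} = - \frac{3}{2} + \frac{\left(n^{2} + n n\right) + 81}{2} = - \frac{3}{2} + \frac{\left(n^{2} + n^{2}\right) + 81}{2} = - \frac{3}{2} + \frac{2 n^{2} + 81}{2} = - \frac{3}{2} + \frac{81 + 2 n^{2}}{2} = - \frac{3}{2} + \left(\frac{81}{2} + n^{2}\right) = 39 + n^{2}$)
$M{\left(V \right)} = 7186$ ($M{\left(V \right)} = -14 + 2 \left(48 + 24\right) \left(8 + 42\right) = -14 + 2 \cdot 72 \cdot 50 = -14 + 2 \cdot 3600 = -14 + 7200 = 7186$)
$\frac{k{\left(97 \right)}}{M{\left(\left(-1\right) \left(-50\right) \right)}} = \frac{39 + 97^{2}}{7186} = \left(39 + 9409\right) \frac{1}{7186} = 9448 \cdot \frac{1}{7186} = \frac{4724}{3593}$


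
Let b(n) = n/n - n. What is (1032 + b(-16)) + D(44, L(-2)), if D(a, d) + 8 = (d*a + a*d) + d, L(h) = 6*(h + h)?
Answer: -1095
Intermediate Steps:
L(h) = 12*h (L(h) = 6*(2*h) = 12*h)
b(n) = 1 - n
D(a, d) = -8 + d + 2*a*d (D(a, d) = -8 + ((d*a + a*d) + d) = -8 + ((a*d + a*d) + d) = -8 + (2*a*d + d) = -8 + (d + 2*a*d) = -8 + d + 2*a*d)
(1032 + b(-16)) + D(44, L(-2)) = (1032 + (1 - 1*(-16))) + (-8 + 12*(-2) + 2*44*(12*(-2))) = (1032 + (1 + 16)) + (-8 - 24 + 2*44*(-24)) = (1032 + 17) + (-8 - 24 - 2112) = 1049 - 2144 = -1095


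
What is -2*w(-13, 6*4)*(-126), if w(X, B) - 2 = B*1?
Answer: 6552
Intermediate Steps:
w(X, B) = 2 + B (w(X, B) = 2 + B*1 = 2 + B)
-2*w(-13, 6*4)*(-126) = -2*(2 + 6*4)*(-126) = -2*(2 + 24)*(-126) = -2*26*(-126) = -52*(-126) = 6552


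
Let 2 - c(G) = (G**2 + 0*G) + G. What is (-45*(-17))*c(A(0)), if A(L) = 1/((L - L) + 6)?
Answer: 5525/4 ≈ 1381.3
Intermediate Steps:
A(L) = 1/6 (A(L) = 1/(0 + 6) = 1/6)
c(G) = 2 - G - G**2 (c(G) = 2 - ((G**2 + 0*G) + G) = 2 - ((G**2 + 0) + G) = 2 - (G**2 + G) = 2 - (G + G**2) = 2 + (-G - G**2) = 2 - G - G**2)
(-45*(-17))*c(A(0)) = (-45*(-17))*(2 - 1*1/6 - (1/6)**2) = 765*(2 - 1/6 - 1*1/36) = 765*(2 - 1/6 - 1/36) = 765*(65/36) = 5525/4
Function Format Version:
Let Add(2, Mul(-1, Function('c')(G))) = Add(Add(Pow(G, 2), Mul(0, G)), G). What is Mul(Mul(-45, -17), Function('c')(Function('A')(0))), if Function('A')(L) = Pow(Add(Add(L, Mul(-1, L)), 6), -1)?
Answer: Rational(5525, 4) ≈ 1381.3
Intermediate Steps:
Function('A')(L) = Rational(1, 6) (Function('A')(L) = Pow(Add(0, 6), -1) = Pow(6, -1) = Rational(1, 6))
Function('c')(G) = Add(2, Mul(-1, G), Mul(-1, Pow(G, 2))) (Function('c')(G) = Add(2, Mul(-1, Add(Add(Pow(G, 2), Mul(0, G)), G))) = Add(2, Mul(-1, Add(Add(Pow(G, 2), 0), G))) = Add(2, Mul(-1, Add(Pow(G, 2), G))) = Add(2, Mul(-1, Add(G, Pow(G, 2)))) = Add(2, Add(Mul(-1, G), Mul(-1, Pow(G, 2)))) = Add(2, Mul(-1, G), Mul(-1, Pow(G, 2))))
Mul(Mul(-45, -17), Function('c')(Function('A')(0))) = Mul(Mul(-45, -17), Add(2, Mul(-1, Rational(1, 6)), Mul(-1, Pow(Rational(1, 6), 2)))) = Mul(765, Add(2, Rational(-1, 6), Mul(-1, Rational(1, 36)))) = Mul(765, Add(2, Rational(-1, 6), Rational(-1, 36))) = Mul(765, Rational(65, 36)) = Rational(5525, 4)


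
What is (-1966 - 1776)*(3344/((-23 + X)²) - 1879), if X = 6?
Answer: 2019508754/289 ≈ 6.9879e+6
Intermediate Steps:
(-1966 - 1776)*(3344/((-23 + X)²) - 1879) = (-1966 - 1776)*(3344/((-23 + 6)²) - 1879) = -3742*(3344/((-17)²) - 1879) = -3742*(3344/289 - 1879) = -3742*(-539687/289) = 2019508754/289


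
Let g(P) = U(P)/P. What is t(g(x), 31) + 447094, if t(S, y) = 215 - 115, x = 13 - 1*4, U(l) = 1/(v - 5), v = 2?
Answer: 447194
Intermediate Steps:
U(l) = -1/3 (U(l) = 1/(2 - 5) = 1/(-3) = -1/3)
x = 9 (x = 13 - 4 = 9)
g(P) = -1/(3*P)
t(S, y) = 100
t(g(x), 31) + 447094 = 100 + 447094 = 447194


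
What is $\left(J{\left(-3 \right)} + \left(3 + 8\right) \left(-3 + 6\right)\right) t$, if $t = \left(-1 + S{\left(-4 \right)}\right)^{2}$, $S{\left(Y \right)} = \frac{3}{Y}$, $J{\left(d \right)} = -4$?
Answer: $\frac{1421}{16} \approx 88.813$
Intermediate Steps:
$t = \frac{49}{16}$ ($t = \left(-1 + \frac{3}{-4}\right)^{2} = \left(-1 + 3 \left(- \frac{1}{4}\right)\right)^{2} = \left(-1 - \frac{3}{4}\right)^{2} = \left(- \frac{7}{4}\right)^{2} = \frac{49}{16} \approx 3.0625$)
$\left(J{\left(-3 \right)} + \left(3 + 8\right) \left(-3 + 6\right)\right) t = \left(-4 + \left(3 + 8\right) \left(-3 + 6\right)\right) \frac{49}{16} = \left(-4 + 11 \cdot 3\right) \frac{49}{16} = \left(-4 + 33\right) \frac{49}{16} = 29 \cdot \frac{49}{16} = \frac{1421}{16}$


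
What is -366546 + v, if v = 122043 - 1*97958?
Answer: -342461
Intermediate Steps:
v = 24085 (v = 122043 - 97958 = 24085)
-366546 + v = -366546 + 24085 = -342461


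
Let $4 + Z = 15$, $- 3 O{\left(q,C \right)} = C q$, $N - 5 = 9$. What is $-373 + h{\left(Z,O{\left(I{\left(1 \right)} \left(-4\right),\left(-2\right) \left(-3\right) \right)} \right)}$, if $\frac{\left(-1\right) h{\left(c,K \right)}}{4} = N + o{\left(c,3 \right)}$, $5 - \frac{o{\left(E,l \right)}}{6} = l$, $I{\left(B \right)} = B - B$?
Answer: $-477$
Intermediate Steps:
$I{\left(B \right)} = 0$
$o{\left(E,l \right)} = 30 - 6 l$
$N = 14$ ($N = 5 + 9 = 14$)
$O{\left(q,C \right)} = - \frac{C q}{3}$
$Z = 11$ ($Z = -4 + 15 = 11$)
$h{\left(c,K \right)} = -104$ ($h{\left(c,K \right)} = - 4 \left(14 + \left(30 - 18\right)\right) = - 4 \left(14 + 12\right) = \left(-4\right) 26 = -104$)
$-373 + h{\left(Z,O{\left(I{\left(1 \right)} \left(-4\right),\left(-2\right) \left(-3\right) \right)} \right)} = -373 - 104 = -477$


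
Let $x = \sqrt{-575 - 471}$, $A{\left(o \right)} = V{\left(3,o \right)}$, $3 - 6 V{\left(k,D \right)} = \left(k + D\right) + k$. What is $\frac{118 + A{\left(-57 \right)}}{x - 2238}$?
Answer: $- \frac{142113}{2504845} - \frac{127 i \sqrt{1046}}{5009690} \approx -0.056735 - 0.0008199 i$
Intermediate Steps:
$V{\left(k,D \right)} = \frac{1}{2} - \frac{k}{3} - \frac{D}{6}$ ($V{\left(k,D \right)} = \frac{1}{2} - \frac{\left(k + D\right) + k}{6} = \frac{1}{2} - \frac{\left(D + k\right) + k}{6} = \frac{1}{2} - \frac{D + 2 k}{6} = \frac{1}{2} - \left(\frac{k}{3} + \frac{D}{6}\right) = \frac{1}{2} - \frac{k}{3} - \frac{D}{6}$)
$A{\left(o \right)} = - \frac{1}{2} - \frac{o}{6}$ ($A{\left(o \right)} = \frac{1}{2} - 1 - \frac{o}{6} = - \frac{1}{2} - \frac{o}{6}$)
$x = i \sqrt{1046}$ ($x = \sqrt{-1046} = i \sqrt{1046} \approx 32.342 i$)
$\frac{118 + A{\left(-57 \right)}}{x - 2238} = \frac{118 - -9}{i \sqrt{1046} - 2238} = \frac{118 + \left(- \frac{1}{2} + \frac{19}{2}\right)}{-2238 + i \sqrt{1046}} = \frac{118 + 9}{-2238 + i \sqrt{1046}} = \frac{127}{-2238 + i \sqrt{1046}}$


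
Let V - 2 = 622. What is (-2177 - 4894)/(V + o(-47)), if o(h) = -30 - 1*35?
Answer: -7071/559 ≈ -12.649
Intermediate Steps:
V = 624 (V = 2 + 622 = 624)
o(h) = -65 (o(h) = -30 - 35 = -65)
(-2177 - 4894)/(V + o(-47)) = (-2177 - 4894)/(624 - 65) = -7071/559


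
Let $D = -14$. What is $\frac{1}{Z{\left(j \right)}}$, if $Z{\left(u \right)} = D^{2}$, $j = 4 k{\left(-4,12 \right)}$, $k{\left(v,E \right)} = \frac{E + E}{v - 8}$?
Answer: $\frac{1}{196} \approx 0.005102$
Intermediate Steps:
$k{\left(v,E \right)} = \frac{2 E}{-8 + v}$
$j = -8$ ($j = 4 \cdot 2 \cdot 12 \frac{1}{-8 - 4} = 4 \cdot 2 \cdot 12 \frac{1}{-12} = 4 \cdot 2 \cdot 12 \left(- \frac{1}{12}\right) = 4 \left(-2\right) = -8$)
$Z{\left(u \right)} = 196$ ($Z{\left(u \right)} = \left(-14\right)^{2} = 196$)
$\frac{1}{Z{\left(j \right)}} = \frac{1}{196}$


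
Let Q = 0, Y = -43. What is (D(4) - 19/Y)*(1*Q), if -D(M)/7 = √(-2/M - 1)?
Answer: 0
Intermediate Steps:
D(M) = -7*√(-1 - 2/M) (D(M) = -7*√(-2/M - 1) = -7*√(-1 - 2/M))
(D(4) - 19/Y)*(1*Q) = (-7*I*√(2 + 4)/2 - 19/(-43))*(1*0) = (-7*I*√6/2 - 19*(-1/43))*0 = (-7*I*√6/2 + 19/43)*0 = (19/43 - 7*I*√6/2)*0 = 0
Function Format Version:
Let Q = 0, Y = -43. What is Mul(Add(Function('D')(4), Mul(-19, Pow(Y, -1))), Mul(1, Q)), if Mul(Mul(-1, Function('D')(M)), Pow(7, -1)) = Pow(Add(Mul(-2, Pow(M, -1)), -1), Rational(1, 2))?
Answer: 0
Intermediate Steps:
Function('D')(M) = Mul(-7, Pow(Add(-1, Mul(-2, Pow(M, -1))), Rational(1, 2))) (Function('D')(M) = Mul(-7, Pow(Add(Mul(-2, Pow(M, -1)), -1), Rational(1, 2))) = Mul(-7, Pow(Add(-1, Mul(-2, Pow(M, -1))), Rational(1, 2))))
Mul(Add(Function('D')(4), Mul(-19, Pow(Y, -1))), Mul(1, Q)) = Mul(Add(Mul(-7, Pow(Mul(-1, Pow(4, -1), Add(2, 4)), Rational(1, 2))), Mul(-19, Pow(-43, -1))), Mul(1, 0)) = Mul(Add(Mul(-7, Pow(Mul(-1, Rational(1, 4), 6), Rational(1, 2))), Mul(-19, Rational(-1, 43))), 0) = Mul(Add(Mul(-7, Pow(Rational(-3, 2), Rational(1, 2))), Rational(19, 43)), 0) = Mul(Add(Mul(-7, Mul(Rational(1, 2), I, Pow(6, Rational(1, 2)))), Rational(19, 43)), 0) = Mul(Add(Mul(Rational(-7, 2), I, Pow(6, Rational(1, 2))), Rational(19, 43)), 0) = Mul(Add(Rational(19, 43), Mul(Rational(-7, 2), I, Pow(6, Rational(1, 2)))), 0) = 0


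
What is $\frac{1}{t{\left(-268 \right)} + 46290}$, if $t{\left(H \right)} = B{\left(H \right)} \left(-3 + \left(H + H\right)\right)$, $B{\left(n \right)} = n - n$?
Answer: $\frac{1}{46290} \approx 2.1603 \cdot 10^{-5}$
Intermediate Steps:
$B{\left(n \right)} = 0$
$t{\left(H \right)} = 0$ ($t{\left(H \right)} = 0 \left(-3 + \left(H + H\right)\right) = 0 \left(-3 + 2 H\right) = 0$)
$\frac{1}{t{\left(-268 \right)} + 46290} = \frac{1}{0 + 46290} = \frac{1}{46290}$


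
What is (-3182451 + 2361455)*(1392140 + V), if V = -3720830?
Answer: 1911845175240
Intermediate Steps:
(-3182451 + 2361455)*(1392140 + V) = (-3182451 + 2361455)*(1392140 - 3720830) = -820996*(-2328690) = 1911845175240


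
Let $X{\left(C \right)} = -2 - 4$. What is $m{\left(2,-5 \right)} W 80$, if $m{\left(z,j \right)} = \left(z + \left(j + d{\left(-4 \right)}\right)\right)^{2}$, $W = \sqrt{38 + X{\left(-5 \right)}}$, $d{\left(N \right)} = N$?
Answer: $15680 \sqrt{2} \approx 22175.0$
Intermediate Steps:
$X{\left(C \right)} = -6$ ($X{\left(C \right)} = -2 - 4 = -6$)
$W = 4 \sqrt{2}$ ($W = \sqrt{38 - 6} = \sqrt{32} = 4 \sqrt{2} \approx 5.6569$)
$m{\left(z,j \right)} = \left(-4 + j + z\right)^{2}$ ($m{\left(z,j \right)} = \left(z + \left(j - 4\right)\right)^{2} = \left(z + \left(-4 + j\right)\right)^{2} = \left(-4 + j + z\right)^{2}$)
$m{\left(2,-5 \right)} W 80 = \left(-4 - 5 + 2\right)^{2} \cdot 4 \sqrt{2} \cdot 80 = \left(-7\right)^{2} \cdot 4 \sqrt{2} \cdot 80 = 49 \cdot 4 \sqrt{2} \cdot 80 = 196 \sqrt{2} \cdot 80 = 15680 \sqrt{2}$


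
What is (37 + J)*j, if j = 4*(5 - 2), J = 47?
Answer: 1008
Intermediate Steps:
j = 12 (j = 4*3 = 12)
(37 + J)*j = (37 + 47)*12 = 84*12 = 1008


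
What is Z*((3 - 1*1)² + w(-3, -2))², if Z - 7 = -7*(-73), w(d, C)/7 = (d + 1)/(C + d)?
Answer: 598808/25 ≈ 23952.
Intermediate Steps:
w(d, C) = 7*(1 + d)/(C + d) (w(d, C) = 7*((d + 1)/(C + d)) = 7*((1 + d)/(C + d)) = 7*(1 + d)/(C + d))
Z = 518 (Z = 7 - 7*(-73) = 7 + 511 = 518)
Z*((3 - 1*1)² + w(-3, -2))² = 518*((3 - 1*1)² + 7*(1 - 3)/(-2 - 3))² = 518*((3 - 1)² + 7*(-2)/(-5))² = 518*(2² + 7*(-⅕)*(-2))² = 518*(4 + 14/5)² = 518*(34/5)² = 518*(1156/25) = 598808/25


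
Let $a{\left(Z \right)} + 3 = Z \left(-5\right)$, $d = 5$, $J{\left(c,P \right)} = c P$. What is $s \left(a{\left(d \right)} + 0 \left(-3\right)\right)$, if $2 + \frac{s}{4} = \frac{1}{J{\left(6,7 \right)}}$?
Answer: $\frac{664}{3} \approx 221.33$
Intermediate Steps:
$J{\left(c,P \right)} = P c$
$a{\left(Z \right)} = -3 - 5 Z$ ($a{\left(Z \right)} = -3 + Z \left(-5\right) = -3 - 5 Z$)
$s = - \frac{166}{21}$ ($s = -8 + \frac{4}{7 \cdot 6} = -8 + \frac{4}{42} = -8 + 4 \cdot \frac{1}{42} = -8 + \frac{2}{21} = - \frac{166}{21} \approx -7.9048$)
$s \left(a{\left(d \right)} + 0 \left(-3\right)\right) = - \frac{166 \left(\left(-3 - 25\right) + 0 \left(-3\right)\right)}{21} = - \frac{166 \left(\left(-3 - 25\right) + 0\right)}{21} = - \frac{166 \left(-28 + 0\right)}{21} = \left(- \frac{166}{21}\right) \left(-28\right) = \frac{664}{3}$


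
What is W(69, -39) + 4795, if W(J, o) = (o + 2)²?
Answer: 6164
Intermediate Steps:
W(J, o) = (2 + o)²
W(69, -39) + 4795 = (2 - 39)² + 4795 = (-37)² + 4795 = 1369 + 4795 = 6164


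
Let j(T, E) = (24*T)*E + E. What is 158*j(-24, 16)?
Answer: -1453600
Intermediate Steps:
j(T, E) = E + 24*E*T (j(T, E) = 24*E*T + E = E + 24*E*T)
158*j(-24, 16) = 158*(16*(1 + 24*(-24))) = 158*(16*(1 - 576)) = 158*(16*(-575)) = 158*(-9200) = -1453600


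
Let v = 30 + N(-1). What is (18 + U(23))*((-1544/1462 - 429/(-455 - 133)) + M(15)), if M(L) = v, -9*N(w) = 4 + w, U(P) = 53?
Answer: 895397117/429828 ≈ 2083.2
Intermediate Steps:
N(w) = -4/9 - w/9 (N(w) = -(4 + w)/9 = -4/9 - w/9)
v = 89/3 (v = 30 + (-4/9 - ⅑*(-1)) = 30 + (-4/9 + ⅑) = 30 - ⅓ = 89/3 ≈ 29.667)
M(L) = 89/3
(18 + U(23))*((-1544/1462 - 429/(-455 - 133)) + M(15)) = (18 + 53)*((-1544/1462 - 429/(-455 - 133)) + 89/3) = 71*((-1544*1/1462 - 429/(-588)) + 89/3) = 71*((-772/731 - 429*(-1/588)) + 89/3) = 71*((-772/731 + 143/196) + 89/3) = 71*(-46779/143276 + 89/3) = 71*(12611227/429828) = 895397117/429828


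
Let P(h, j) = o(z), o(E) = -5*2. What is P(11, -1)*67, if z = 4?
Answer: -670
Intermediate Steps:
o(E) = -10
P(h, j) = -10
P(11, -1)*67 = -10*67 = -670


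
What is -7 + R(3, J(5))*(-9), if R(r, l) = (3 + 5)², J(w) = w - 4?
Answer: -583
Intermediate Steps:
J(w) = -4 + w
R(r, l) = 64 (R(r, l) = 8² = 64)
-7 + R(3, J(5))*(-9) = -7 + 64*(-9) = -7 - 576 = -583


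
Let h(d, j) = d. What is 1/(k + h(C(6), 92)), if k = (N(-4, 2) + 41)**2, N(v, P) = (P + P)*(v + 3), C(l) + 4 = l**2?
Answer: 1/1401 ≈ 0.00071378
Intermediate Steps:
C(l) = -4 + l**2
N(v, P) = 2*P*(3 + v) (N(v, P) = (2*P)*(3 + v) = 2*P*(3 + v))
k = 1369 (k = (2*2*(3 - 4) + 41)**2 = (2*2*(-1) + 41)**2 = (-4 + 41)**2 = 37**2 = 1369)
1/(k + h(C(6), 92)) = 1/(1369 + (-4 + 6**2)) = 1/(1369 + (-4 + 36)) = 1/(1369 + 32) = 1/1401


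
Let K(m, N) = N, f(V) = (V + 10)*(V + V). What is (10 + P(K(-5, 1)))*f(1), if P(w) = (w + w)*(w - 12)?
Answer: -264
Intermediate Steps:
f(V) = 2*V*(10 + V) (f(V) = (10 + V)*(2*V) = 2*V*(10 + V))
P(w) = 2*w*(-12 + w) (P(w) = (2*w)*(-12 + w) = 2*w*(-12 + w))
(10 + P(K(-5, 1)))*f(1) = (10 + 2*1*(-12 + 1))*(2*1*(10 + 1)) = (10 + 2*1*(-11))*(2*1*11) = (10 - 22)*22 = -12*22 = -264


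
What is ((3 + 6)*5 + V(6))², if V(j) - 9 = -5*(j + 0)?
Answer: 576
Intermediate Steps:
V(j) = 9 - 5*j (V(j) = 9 - 5*(j + 0) = 9 - 5*j)
((3 + 6)*5 + V(6))² = ((3 + 6)*5 + (9 - 5*6))² = (9*5 + (9 - 30))² = (45 - 21)² = 24² = 576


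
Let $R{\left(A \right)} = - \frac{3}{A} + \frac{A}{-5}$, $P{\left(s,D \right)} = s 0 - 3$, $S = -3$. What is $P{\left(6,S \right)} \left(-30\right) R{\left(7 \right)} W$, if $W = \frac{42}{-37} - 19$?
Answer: $\frac{858240}{259} \approx 3313.7$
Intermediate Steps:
$P{\left(s,D \right)} = -3$ ($P{\left(s,D \right)} = 0 - 3 = -3$)
$W = - \frac{745}{37}$ ($W = 42 \left(- \frac{1}{37}\right) - 19 = - \frac{42}{37} - 19 = - \frac{745}{37} \approx -20.135$)
$R{\left(A \right)} = - \frac{3}{A} - \frac{A}{5}$ ($R{\left(A \right)} = - \frac{3}{A} + A \left(- \frac{1}{5}\right) = - \frac{3}{A} - \frac{A}{5}$)
$P{\left(6,S \right)} \left(-30\right) R{\left(7 \right)} W = \left(-3\right) \left(-30\right) \left(- \frac{3}{7} - \frac{7}{5}\right) \left(- \frac{745}{37}\right) = 90 \left(\left(-3\right) \frac{1}{7} - \frac{7}{5}\right) \left(- \frac{745}{37}\right) = 90 \left(- \frac{3}{7} - \frac{7}{5}\right) \left(- \frac{745}{37}\right) = 90 \left(- \frac{64}{35}\right) \left(- \frac{745}{37}\right) = \left(- \frac{1152}{7}\right) \left(- \frac{745}{37}\right) = \frac{858240}{259}$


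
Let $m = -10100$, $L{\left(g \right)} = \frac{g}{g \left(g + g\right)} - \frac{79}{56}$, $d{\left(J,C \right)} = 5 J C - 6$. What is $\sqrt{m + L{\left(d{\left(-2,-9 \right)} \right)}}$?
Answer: $\frac{i \sqrt{17818878}}{42} \approx 100.51 i$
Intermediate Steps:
$d{\left(J,C \right)} = -6 + 5 C J$ ($d{\left(J,C \right)} = 5 C J - 6 = -6 + 5 C J$)
$L{\left(g \right)} = - \frac{79}{56} + \frac{1}{2 g}$ ($L{\left(g \right)} = \frac{g}{g 2 g} - \frac{79}{56} = \frac{g}{2 g^{2}} - \frac{79}{56} = g \frac{1}{2 g^{2}} - \frac{79}{56} = \frac{1}{2 g} - \frac{79}{56} = - \frac{79}{56} + \frac{1}{2 g}$)
$\sqrt{m + L{\left(d{\left(-2,-9 \right)} \right)}} = \sqrt{-10100 + \frac{28 - 79 \left(-6 + 5 \left(-9\right) \left(-2\right)\right)}{56 \left(-6 + 5 \left(-9\right) \left(-2\right)\right)}} = \sqrt{-10100 + \frac{28 - 79 \left(-6 + 90\right)}{56 \left(-6 + 90\right)}} = \sqrt{-10100 + \frac{28 - 6636}{56 \cdot 84}} = \sqrt{-10100 + \frac{1}{56} \cdot \frac{1}{84} \left(28 - 6636\right)} = \sqrt{-10100 + \frac{1}{56} \cdot \frac{1}{84} \left(-6608\right)} = \sqrt{-10100 - \frac{59}{42}} = \sqrt{- \frac{424259}{42}} = \frac{i \sqrt{17818878}}{42}$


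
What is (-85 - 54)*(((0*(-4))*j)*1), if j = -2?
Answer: 0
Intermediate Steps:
(-85 - 54)*(((0*(-4))*j)*1) = (-85 - 54)*(((0*(-4))*(-2))*1) = -139*0*(-2) = -0 = -139*0 = 0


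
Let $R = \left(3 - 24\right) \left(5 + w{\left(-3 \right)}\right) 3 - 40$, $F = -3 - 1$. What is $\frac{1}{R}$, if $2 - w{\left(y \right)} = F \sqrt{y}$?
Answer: $\frac{i}{- 481 i + 252 \sqrt{3}} \approx -0.0011402 + 0.0010346 i$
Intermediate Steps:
$F = -4$
$w{\left(y \right)} = 2 + 4 \sqrt{y}$ ($w{\left(y \right)} = 2 - - 4 \sqrt{y} = 2 + 4 \sqrt{y}$)
$R = -481 - 252 i \sqrt{3}$ ($R = \left(3 - 24\right) \left(5 + \left(2 + 4 \sqrt{-3}\right)\right) 3 - 40 = - 21 \left(5 + \left(2 + 4 i \sqrt{3}\right)\right) 3 - 40 = - 21 \left(7 + 4 i \sqrt{3}\right) 3 - 40 = \left(-147 - 84 i \sqrt{3}\right) 3 - 40 = \left(-441 - 252 i \sqrt{3}\right) - 40 = -481 - 252 i \sqrt{3} \approx -481.0 - 436.48 i$)
$\frac{1}{R} = \frac{1}{-481 - 252 i \sqrt{3}}$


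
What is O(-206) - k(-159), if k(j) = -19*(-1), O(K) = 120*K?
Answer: -24739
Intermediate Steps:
k(j) = 19
O(-206) - k(-159) = 120*(-206) - 1*19 = -24720 - 19 = -24739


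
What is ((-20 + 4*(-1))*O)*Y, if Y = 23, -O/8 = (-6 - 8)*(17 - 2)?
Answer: -927360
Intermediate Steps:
O = 1680 (O = -8*(-6 - 8)*(17 - 2) = -(-112)*15 = -8*(-210) = 1680)
((-20 + 4*(-1))*O)*Y = ((-20 + 4*(-1))*1680)*23 = ((-20 - 4)*1680)*23 = -24*1680*23 = -40320*23 = -927360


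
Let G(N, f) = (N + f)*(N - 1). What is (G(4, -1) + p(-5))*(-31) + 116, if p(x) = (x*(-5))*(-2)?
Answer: 1387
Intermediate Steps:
p(x) = 10*x (p(x) = -5*x*(-2) = 10*x)
G(N, f) = (-1 + N)*(N + f) (G(N, f) = (N + f)*(-1 + N) = (-1 + N)*(N + f))
(G(4, -1) + p(-5))*(-31) + 116 = ((4**2 - 1*4 - 1*(-1) + 4*(-1)) + 10*(-5))*(-31) + 116 = ((16 - 4 + 1 - 4) - 50)*(-31) + 116 = (9 - 50)*(-31) + 116 = -41*(-31) + 116 = 1271 + 116 = 1387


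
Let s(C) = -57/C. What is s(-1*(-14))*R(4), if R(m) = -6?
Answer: 171/7 ≈ 24.429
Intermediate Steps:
s(-1*(-14))*R(4) = -57/((-1*(-14)))*(-6) = -57/14*(-6) = 171/7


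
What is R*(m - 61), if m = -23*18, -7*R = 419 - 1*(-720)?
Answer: 541025/7 ≈ 77289.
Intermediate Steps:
R = -1139/7 (R = -(419 - 1*(-720))/7 = -(419 + 720)/7 = -⅐*1139 = -1139/7 ≈ -162.71)
m = -414
R*(m - 61) = -1139*(-414 - 61)/7 = -1139/7*(-475) = 541025/7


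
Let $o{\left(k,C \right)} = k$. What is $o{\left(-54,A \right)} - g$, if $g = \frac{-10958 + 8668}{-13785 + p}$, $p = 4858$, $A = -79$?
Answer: $- \frac{484348}{8927} \approx -54.257$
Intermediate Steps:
$g = \frac{2290}{8927}$ ($g = \frac{-10958 + 8668}{-13785 + 4858} = - \frac{2290}{-8927} = \left(-2290\right) \left(- \frac{1}{8927}\right) = \frac{2290}{8927} \approx 0.25653$)
$o{\left(-54,A \right)} - g = -54 - \frac{2290}{8927} = - \frac{484348}{8927}$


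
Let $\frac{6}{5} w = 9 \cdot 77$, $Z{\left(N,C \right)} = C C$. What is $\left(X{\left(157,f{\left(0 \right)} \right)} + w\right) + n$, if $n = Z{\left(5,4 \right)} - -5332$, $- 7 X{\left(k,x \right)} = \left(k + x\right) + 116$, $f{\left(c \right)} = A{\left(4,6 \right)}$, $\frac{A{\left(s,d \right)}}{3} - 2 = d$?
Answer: $\frac{82363}{14} \approx 5883.1$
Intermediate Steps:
$A{\left(s,d \right)} = 6 + 3 d$
$f{\left(c \right)} = 24$ ($f{\left(c \right)} = 6 + 3 \cdot 6 = 6 + 18 = 24$)
$X{\left(k,x \right)} = - \frac{116}{7} - \frac{k}{7} - \frac{x}{7}$ ($X{\left(k,x \right)} = - \frac{\left(k + x\right) + 116}{7} = - \frac{116 + k + x}{7} = - \frac{116}{7} - \frac{k}{7} - \frac{x}{7}$)
$Z{\left(N,C \right)} = C^{2}$
$w = \frac{1155}{2}$ ($w = \frac{5 \cdot 9 \cdot 77}{6} = \frac{5}{6} \cdot 693 = \frac{1155}{2} \approx 577.5$)
$n = 5348$ ($n = 4^{2} - -5332 = 16 + 5332 = 5348$)
$\left(X{\left(157,f{\left(0 \right)} \right)} + w\right) + n = \left(\left(- \frac{116}{7} - \frac{157}{7} - \frac{24}{7}\right) + \frac{1155}{2}\right) + 5348 = \left(- \frac{297}{7} + \frac{1155}{2}\right) + 5348 = \frac{7491}{14} + 5348 = \frac{82363}{14}$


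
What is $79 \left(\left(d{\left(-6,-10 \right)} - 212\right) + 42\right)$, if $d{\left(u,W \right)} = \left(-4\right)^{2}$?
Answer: $-12166$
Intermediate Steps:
$d{\left(u,W \right)} = 16$
$79 \left(\left(d{\left(-6,-10 \right)} - 212\right) + 42\right) = 79 \left(\left(16 - 212\right) + 42\right) = 79 \left(-196 + 42\right) = 79 \left(-154\right) = -12166$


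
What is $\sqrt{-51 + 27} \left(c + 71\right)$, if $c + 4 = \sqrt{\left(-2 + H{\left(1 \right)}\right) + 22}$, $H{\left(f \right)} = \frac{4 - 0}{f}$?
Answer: $i \left(24 + 134 \sqrt{6}\right) \approx 352.23 i$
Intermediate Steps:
$H{\left(f \right)} = \frac{4}{f}$ ($H{\left(f \right)} = \frac{4 + 0}{f} = \frac{4}{f}$)
$c = -4 + 2 \sqrt{6}$ ($c = -4 + \sqrt{\left(-2 + \frac{4}{1}\right) + 22} = -4 + \sqrt{\left(-2 + 4 \cdot 1\right) + 22} = -4 + \sqrt{\left(-2 + 4\right) + 22} = -4 + \sqrt{2 + 22} = -4 + \sqrt{24} = -4 + 2 \sqrt{6} \approx 0.89898$)
$\sqrt{-51 + 27} \left(c + 71\right) = \sqrt{-51 + 27} \left(\left(-4 + 2 \sqrt{6}\right) + 71\right) = \sqrt{-24} \left(67 + 2 \sqrt{6}\right) = 2 i \sqrt{6} \left(67 + 2 \sqrt{6}\right)$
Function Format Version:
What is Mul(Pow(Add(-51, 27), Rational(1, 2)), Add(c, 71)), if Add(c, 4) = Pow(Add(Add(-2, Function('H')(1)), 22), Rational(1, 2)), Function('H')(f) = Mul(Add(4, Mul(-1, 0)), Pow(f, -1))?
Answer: Mul(I, Add(24, Mul(134, Pow(6, Rational(1, 2))))) ≈ Mul(352.23, I)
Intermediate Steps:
Function('H')(f) = Mul(4, Pow(f, -1)) (Function('H')(f) = Mul(Add(4, 0), Pow(f, -1)) = Mul(4, Pow(f, -1)))
c = Add(-4, Mul(2, Pow(6, Rational(1, 2)))) (c = Add(-4, Pow(Add(Add(-2, Mul(4, Pow(1, -1))), 22), Rational(1, 2))) = Add(-4, Pow(Add(Add(-2, Mul(4, 1)), 22), Rational(1, 2))) = Add(-4, Pow(Add(Add(-2, 4), 22), Rational(1, 2))) = Add(-4, Pow(Add(2, 22), Rational(1, 2))) = Add(-4, Pow(24, Rational(1, 2))) = Add(-4, Mul(2, Pow(6, Rational(1, 2)))) ≈ 0.89898)
Mul(Pow(Add(-51, 27), Rational(1, 2)), Add(c, 71)) = Mul(Pow(Add(-51, 27), Rational(1, 2)), Add(Add(-4, Mul(2, Pow(6, Rational(1, 2)))), 71)) = Mul(Pow(-24, Rational(1, 2)), Add(67, Mul(2, Pow(6, Rational(1, 2))))) = Mul(Mul(2, I, Pow(6, Rational(1, 2))), Add(67, Mul(2, Pow(6, Rational(1, 2))))) = Mul(2, I, Pow(6, Rational(1, 2)), Add(67, Mul(2, Pow(6, Rational(1, 2)))))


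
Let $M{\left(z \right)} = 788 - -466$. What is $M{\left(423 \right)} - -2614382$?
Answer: $2615636$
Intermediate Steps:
$M{\left(z \right)} = 1254$ ($M{\left(z \right)} = 788 + 466 = 1254$)
$M{\left(423 \right)} - -2614382 = 1254 - -2614382 = 1254 + 2614382 = 2615636$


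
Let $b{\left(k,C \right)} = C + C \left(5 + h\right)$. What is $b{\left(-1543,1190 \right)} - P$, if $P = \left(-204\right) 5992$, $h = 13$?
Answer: $1244978$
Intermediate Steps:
$b{\left(k,C \right)} = 19 C$ ($b{\left(k,C \right)} = C + C \left(5 + 13\right) = C + C 18 = C + 18 C = 19 C$)
$P = -1222368$
$b{\left(-1543,1190 \right)} - P = 19 \cdot 1190 - -1222368 = 22610 + 1222368 = 1244978$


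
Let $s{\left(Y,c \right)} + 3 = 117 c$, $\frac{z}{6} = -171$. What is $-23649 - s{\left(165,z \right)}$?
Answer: $96396$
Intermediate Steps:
$z = -1026$ ($z = 6 \left(-171\right) = -1026$)
$s{\left(Y,c \right)} = -3 + 117 c$
$-23649 - s{\left(165,z \right)} = -23649 - \left(-3 + 117 \left(-1026\right)\right) = -23649 - \left(-3 - 120042\right) = -23649 - -120045 = -23649 + 120045 = 96396$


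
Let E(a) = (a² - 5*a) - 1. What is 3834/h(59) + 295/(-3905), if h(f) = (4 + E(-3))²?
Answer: 109309/21087 ≈ 5.1837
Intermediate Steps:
E(a) = -1 + a² - 5*a
h(f) = 729 (h(f) = (4 + (-1 + (-3)² - 5*(-3)))² = (4 + (-1 + 9 + 15))² = (4 + 23)² = 27² = 729)
3834/h(59) + 295/(-3905) = 3834/729 + 295/(-3905) = 3834*(1/729) + 295*(-1/3905) = 142/27 - 59/781 = 109309/21087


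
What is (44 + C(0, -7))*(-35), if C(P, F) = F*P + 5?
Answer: -1715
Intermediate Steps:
C(P, F) = 5 + F*P
(44 + C(0, -7))*(-35) = (44 + (5 - 7*0))*(-35) = (44 + (5 + 0))*(-35) = (44 + 5)*(-35) = 49*(-35) = -1715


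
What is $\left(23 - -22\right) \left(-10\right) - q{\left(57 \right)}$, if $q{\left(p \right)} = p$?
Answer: $-507$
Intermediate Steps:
$\left(23 - -22\right) \left(-10\right) - q{\left(57 \right)} = \left(23 - -22\right) \left(-10\right) - 57 = \left(23 + 22\right) \left(-10\right) - 57 = 45 \left(-10\right) - 57 = -450 - 57 = -507$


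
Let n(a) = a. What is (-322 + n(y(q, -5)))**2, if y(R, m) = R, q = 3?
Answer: 101761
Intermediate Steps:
(-322 + n(y(q, -5)))**2 = (-322 + 3)**2 = (-319)**2 = 101761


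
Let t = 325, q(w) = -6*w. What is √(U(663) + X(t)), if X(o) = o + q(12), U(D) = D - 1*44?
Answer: 2*√218 ≈ 29.530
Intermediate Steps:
U(D) = -44 + D (U(D) = D - 44 = -44 + D)
X(o) = -72 + o (X(o) = o - 6*12 = o - 72 = -72 + o)
√(U(663) + X(t)) = √((-44 + 663) + (-72 + 325)) = √(619 + 253) = √872 = 2*√218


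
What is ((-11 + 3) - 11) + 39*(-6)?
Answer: -253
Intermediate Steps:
((-11 + 3) - 11) + 39*(-6) = (-8 - 11) - 234 = -19 - 234 = -253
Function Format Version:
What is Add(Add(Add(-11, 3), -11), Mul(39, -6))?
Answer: -253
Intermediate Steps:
Add(Add(Add(-11, 3), -11), Mul(39, -6)) = Add(Add(-8, -11), -234) = Add(-19, -234) = -253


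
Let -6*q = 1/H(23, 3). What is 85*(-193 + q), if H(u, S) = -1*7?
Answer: -688925/42 ≈ -16403.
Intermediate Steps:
H(u, S) = -7
q = 1/42 (q = -⅙/(-7) = -⅙*(-⅐) = 1/42 ≈ 0.023810)
85*(-193 + q) = 85*(-193 + 1/42) = 85*(-8105/42) = -688925/42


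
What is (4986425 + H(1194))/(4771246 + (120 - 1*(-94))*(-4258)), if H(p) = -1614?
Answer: 4984811/3860034 ≈ 1.2914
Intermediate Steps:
(4986425 + H(1194))/(4771246 + (120 - 1*(-94))*(-4258)) = (4986425 - 1614)/(4771246 + (120 - 1*(-94))*(-4258)) = 4984811/(4771246 + (120 + 94)*(-4258)) = 4984811/(4771246 + 214*(-4258)) = 4984811/(4771246 - 911212) = 4984811/3860034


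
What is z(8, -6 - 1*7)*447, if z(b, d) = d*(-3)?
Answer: 17433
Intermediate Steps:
z(b, d) = -3*d
z(8, -6 - 1*7)*447 = -3*(-6 - 1*7)*447 = -3*(-6 - 7)*447 = -3*(-13)*447 = 39*447 = 17433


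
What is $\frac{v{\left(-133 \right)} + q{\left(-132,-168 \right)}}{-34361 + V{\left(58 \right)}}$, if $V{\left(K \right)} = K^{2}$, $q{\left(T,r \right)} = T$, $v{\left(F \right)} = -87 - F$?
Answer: $\frac{86}{30997} \approx 0.0027745$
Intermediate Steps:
$\frac{v{\left(-133 \right)} + q{\left(-132,-168 \right)}}{-34361 + V{\left(58 \right)}} = \frac{\left(-87 - -133\right) - 132}{-34361 + 58^{2}} = \frac{\left(-87 + 133\right) - 132}{-34361 + 3364} = \frac{46 - 132}{-30997} = \left(-86\right) \left(- \frac{1}{30997}\right) = \frac{86}{30997}$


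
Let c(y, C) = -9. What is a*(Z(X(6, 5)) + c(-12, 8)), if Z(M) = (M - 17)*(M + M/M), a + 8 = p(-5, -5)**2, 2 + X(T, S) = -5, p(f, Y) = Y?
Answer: 2295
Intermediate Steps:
X(T, S) = -7 (X(T, S) = -2 - 5 = -7)
a = 17 (a = -8 + (-5)**2 = -8 + 25 = 17)
Z(M) = (1 + M)*(-17 + M) (Z(M) = (-17 + M)*(M + 1) = (-17 + M)*(1 + M) = (1 + M)*(-17 + M))
a*(Z(X(6, 5)) + c(-12, 8)) = 17*((-17 + (-7)**2 - 16*(-7)) - 9) = 17*((-17 + 49 + 112) - 9) = 17*(144 - 9) = 17*135 = 2295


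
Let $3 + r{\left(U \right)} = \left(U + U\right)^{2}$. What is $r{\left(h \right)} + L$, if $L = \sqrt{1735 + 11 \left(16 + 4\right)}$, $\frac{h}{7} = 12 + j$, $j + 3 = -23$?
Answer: $38413 + \sqrt{1955} \approx 38457.0$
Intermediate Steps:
$j = -26$ ($j = -3 - 23 = -26$)
$h = -98$ ($h = 7 \left(12 - 26\right) = 7 \left(-14\right) = -98$)
$r{\left(U \right)} = -3 + 4 U^{2}$ ($r{\left(U \right)} = -3 + \left(U + U\right)^{2} = -3 + \left(2 U\right)^{2} = -3 + 4 U^{2}$)
$L = \sqrt{1955}$ ($L = \sqrt{1735 + 11 \cdot 20} = \sqrt{1735 + 220} = \sqrt{1955} \approx 44.215$)
$r{\left(h \right)} + L = \left(-3 + 4 \left(-98\right)^{2}\right) + \sqrt{1955} = \left(-3 + 4 \cdot 9604\right) + \sqrt{1955} = \left(-3 + 38416\right) + \sqrt{1955} = 38413 + \sqrt{1955}$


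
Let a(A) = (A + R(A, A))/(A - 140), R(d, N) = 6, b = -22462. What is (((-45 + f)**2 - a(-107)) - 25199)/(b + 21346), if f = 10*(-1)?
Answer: 1825693/91884 ≈ 19.870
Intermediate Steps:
f = -10
a(A) = (6 + A)/(-140 + A) (a(A) = (A + 6)/(A - 140) = (6 + A)/(-140 + A))
(((-45 + f)**2 - a(-107)) - 25199)/(b + 21346) = (((-45 - 10)**2 - (6 - 107)/(-140 - 107)) - 25199)/(-22462 + 21346) = (((-55)**2 - (-101)/(-247)) - 25199)/(-1116) = ((3025 - (-1)*(-101)/247) - 25199)*(-1/1116) = ((3025 - 1*101/247) - 25199)*(-1/1116) = ((3025 - 101/247) - 25199)*(-1/1116) = (747074/247 - 25199)*(-1/1116) = -5477079/247*(-1/1116) = 1825693/91884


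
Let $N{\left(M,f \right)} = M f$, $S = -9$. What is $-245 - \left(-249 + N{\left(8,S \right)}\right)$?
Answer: $76$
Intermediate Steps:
$-245 - \left(-249 + N{\left(8,S \right)}\right) = -245 + \left(249 - 8 \left(-9\right)\right) = -245 + \left(249 - -72\right) = -245 + \left(249 + 72\right) = -245 + 321 = 76$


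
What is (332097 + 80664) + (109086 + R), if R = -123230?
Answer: 398617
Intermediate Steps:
(332097 + 80664) + (109086 + R) = (332097 + 80664) + (109086 - 123230) = 412761 - 14144 = 398617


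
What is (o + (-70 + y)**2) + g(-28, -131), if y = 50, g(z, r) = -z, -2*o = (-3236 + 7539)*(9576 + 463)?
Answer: -43196961/2 ≈ -2.1598e+7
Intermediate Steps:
o = -43197817/2 (o = -(-3236 + 7539)*(9576 + 463)/2 = -4303*10039/2 = -1/2*43197817 = -43197817/2 ≈ -2.1599e+7)
(o + (-70 + y)**2) + g(-28, -131) = (-43197817/2 + (-70 + 50)**2) - 1*(-28) = (-43197817/2 + (-20)**2) + 28 = (-43197817/2 + 400) + 28 = -43197017/2 + 28 = -43196961/2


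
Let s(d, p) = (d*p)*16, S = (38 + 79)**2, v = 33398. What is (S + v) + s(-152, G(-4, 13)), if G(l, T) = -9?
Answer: 68975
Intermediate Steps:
S = 13689 (S = 117**2 = 13689)
s(d, p) = 16*d*p
(S + v) + s(-152, G(-4, 13)) = (13689 + 33398) + 16*(-152)*(-9) = 47087 + 21888 = 68975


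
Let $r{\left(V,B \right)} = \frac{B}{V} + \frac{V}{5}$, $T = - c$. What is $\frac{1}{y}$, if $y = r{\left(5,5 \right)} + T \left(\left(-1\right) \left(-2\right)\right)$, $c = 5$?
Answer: $- \frac{1}{8} \approx -0.125$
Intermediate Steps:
$T = -5$ ($T = \left(-1\right) 5 = -5$)
$r{\left(V,B \right)} = \frac{V}{5} + \frac{B}{V}$ ($r{\left(V,B \right)} = \frac{B}{V} + V \frac{1}{5} = \frac{B}{V} + \frac{V}{5} = \frac{V}{5} + \frac{B}{V}$)
$y = -8$ ($y = \left(\frac{1}{5} \cdot 5 + \frac{5}{5}\right) - 5 \left(\left(-1\right) \left(-2\right)\right) = \left(1 + 5 \cdot \frac{1}{5}\right) - 10 = \left(1 + 1\right) - 10 = 2 - 10 = -8$)
$\frac{1}{y} = \frac{1}{-8} = - \frac{1}{8}$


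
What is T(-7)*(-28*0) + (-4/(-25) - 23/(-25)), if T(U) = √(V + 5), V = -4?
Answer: 27/25 ≈ 1.0800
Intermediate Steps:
T(U) = 1 (T(U) = √(-4 + 5) = √1 = 1)
T(-7)*(-28*0) + (-4/(-25) - 23/(-25)) = 1*(-28*0) + (-4/(-25) - 23/(-25)) = 1*0 + (-4*(-1/25) - 23*(-1/25)) = 0 + (4/25 + 23/25) = 0 + 27/25 = 27/25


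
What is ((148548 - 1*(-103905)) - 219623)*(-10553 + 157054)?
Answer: 4809627830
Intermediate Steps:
((148548 - 1*(-103905)) - 219623)*(-10553 + 157054) = ((148548 + 103905) - 219623)*146501 = (252453 - 219623)*146501 = 32830*146501 = 4809627830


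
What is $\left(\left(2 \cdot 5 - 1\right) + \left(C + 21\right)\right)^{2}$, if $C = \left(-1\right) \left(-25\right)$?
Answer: $3025$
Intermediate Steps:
$C = 25$
$\left(\left(2 \cdot 5 - 1\right) + \left(C + 21\right)\right)^{2} = \left(\left(2 \cdot 5 - 1\right) + \left(25 + 21\right)\right)^{2} = \left(\left(10 - 1\right) + 46\right)^{2} = \left(9 + 46\right)^{2} = 55^{2} = 3025$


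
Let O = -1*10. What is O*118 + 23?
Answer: -1157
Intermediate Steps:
O = -10
O*118 + 23 = -10*118 + 23 = -1180 + 23 = -1157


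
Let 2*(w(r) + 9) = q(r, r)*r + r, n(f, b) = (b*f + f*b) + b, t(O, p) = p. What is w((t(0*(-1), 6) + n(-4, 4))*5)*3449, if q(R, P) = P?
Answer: 20645714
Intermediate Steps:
n(f, b) = b + 2*b*f (n(f, b) = (b*f + b*f) + b = 2*b*f + b = b + 2*b*f)
w(r) = -9 + r/2 + r**2/2 (w(r) = -9 + (r*r + r)/2 = -9 + (r**2 + r)/2 = -9 + (r + r**2)/2 = -9 + (r/2 + r**2/2) = -9 + r/2 + r**2/2)
w((t(0*(-1), 6) + n(-4, 4))*5)*3449 = (-9 + ((6 + 4*(1 + 2*(-4)))*5)/2 + ((6 + 4*(1 + 2*(-4)))*5)**2/2)*3449 = (-9 + ((6 + 4*(1 - 8))*5)/2 + ((6 + 4*(1 - 8))*5)**2/2)*3449 = (-9 + ((6 + 4*(-7))*5)/2 + ((6 + 4*(-7))*5)**2/2)*3449 = (-9 + ((6 - 28)*5)/2 + ((6 - 28)*5)**2/2)*3449 = (-9 + (-22*5)/2 + (-22*5)**2/2)*3449 = (-9 + (1/2)*(-110) + (1/2)*(-110)**2)*3449 = (-9 - 55 + (1/2)*12100)*3449 = (-9 - 55 + 6050)*3449 = 5986*3449 = 20645714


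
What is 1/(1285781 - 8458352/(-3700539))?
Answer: 3700539/4758091194311 ≈ 7.7774e-7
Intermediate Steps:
1/(1285781 - 8458352/(-3700539)) = 1/(1285781 - 8458352*(-1/3700539)) = 1/(1285781 + 8458352/3700539) = 1/(4758091194311/3700539) = 3700539/4758091194311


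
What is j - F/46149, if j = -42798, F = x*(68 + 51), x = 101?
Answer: -1975096921/46149 ≈ -42798.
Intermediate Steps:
F = 12019 (F = 101*(68 + 51) = 101*119 = 12019)
j - F/46149 = -42798 - 12019/46149 = -1975096921/46149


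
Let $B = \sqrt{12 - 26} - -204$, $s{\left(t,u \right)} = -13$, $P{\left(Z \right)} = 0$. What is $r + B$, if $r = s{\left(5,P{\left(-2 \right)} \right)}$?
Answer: $191 + i \sqrt{14} \approx 191.0 + 3.7417 i$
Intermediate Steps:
$B = 204 + i \sqrt{14}$ ($B = \sqrt{-14} + 204 = i \sqrt{14} + 204 = 204 + i \sqrt{14} \approx 204.0 + 3.7417 i$)
$r = -13$
$r + B = -13 + \left(204 + i \sqrt{14}\right) = 191 + i \sqrt{14}$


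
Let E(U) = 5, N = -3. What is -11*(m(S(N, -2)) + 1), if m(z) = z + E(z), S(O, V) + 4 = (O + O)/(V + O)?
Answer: -176/5 ≈ -35.200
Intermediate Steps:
S(O, V) = -4 + 2*O/(O + V) (S(O, V) = -4 + (O + O)/(V + O) = -4 + (2*O)/(O + V) = -4 + 2*O/(O + V))
m(z) = 5 + z (m(z) = z + 5 = 5 + z)
-11*(m(S(N, -2)) + 1) = -11*((5 + 2*(-1*(-3) - 2*(-2))/(-3 - 2)) + 1) = -11*((5 + 2*(3 + 4)/(-5)) + 1) = -11*((5 + 2*(-⅕)*7) + 1) = -11*((5 - 14/5) + 1) = -11*(11/5 + 1) = -11*16/5 = -176/5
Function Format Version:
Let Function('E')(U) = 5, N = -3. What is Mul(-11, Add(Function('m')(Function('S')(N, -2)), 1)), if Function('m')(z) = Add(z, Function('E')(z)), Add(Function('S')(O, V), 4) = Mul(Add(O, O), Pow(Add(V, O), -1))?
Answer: Rational(-176, 5) ≈ -35.200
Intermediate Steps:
Function('S')(O, V) = Add(-4, Mul(2, O, Pow(Add(O, V), -1))) (Function('S')(O, V) = Add(-4, Mul(Add(O, O), Pow(Add(V, O), -1))) = Add(-4, Mul(Mul(2, O), Pow(Add(O, V), -1))) = Add(-4, Mul(2, O, Pow(Add(O, V), -1))))
Function('m')(z) = Add(5, z) (Function('m')(z) = Add(z, 5) = Add(5, z))
Mul(-11, Add(Function('m')(Function('S')(N, -2)), 1)) = Mul(-11, Add(Add(5, Mul(2, Pow(Add(-3, -2), -1), Add(Mul(-1, -3), Mul(-2, -2)))), 1)) = Mul(-11, Add(Add(5, Mul(2, Pow(-5, -1), Add(3, 4))), 1)) = Mul(-11, Add(Add(5, Mul(2, Rational(-1, 5), 7)), 1)) = Mul(-11, Add(Add(5, Rational(-14, 5)), 1)) = Mul(-11, Add(Rational(11, 5), 1)) = Mul(-11, Rational(16, 5)) = Rational(-176, 5)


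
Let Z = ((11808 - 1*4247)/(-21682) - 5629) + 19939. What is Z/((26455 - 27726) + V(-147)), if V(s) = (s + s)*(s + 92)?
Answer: 310261859/323040118 ≈ 0.96044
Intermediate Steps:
V(s) = 2*s*(92 + s) (V(s) = (2*s)*(92 + s) = 2*s*(92 + s))
Z = 310261859/21682 (Z = ((11808 - 4247)*(-1/21682) - 5629) + 19939 = (7561*(-1/21682) - 5629) + 19939 = (-7561/21682 - 5629) + 19939 = -122055539/21682 + 19939 = 310261859/21682 ≈ 14310.)
Z/((26455 - 27726) + V(-147)) = 310261859/(21682*((26455 - 27726) + 2*(-147)*(92 - 147))) = 310261859/(21682*(-1271 + 2*(-147)*(-55))) = 310261859/(21682*(-1271 + 16170)) = (310261859/21682)/14899 = (310261859/21682)*(1/14899) = 310261859/323040118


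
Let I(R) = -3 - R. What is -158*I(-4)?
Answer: -158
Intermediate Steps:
-158*I(-4) = -158*(-3 - 1*(-4)) = -158*(-3 + 4) = -158*1 = -158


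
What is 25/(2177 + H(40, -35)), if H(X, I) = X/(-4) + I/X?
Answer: 200/17329 ≈ 0.011541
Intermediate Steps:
H(X, I) = -X/4 + I/X (H(X, I) = X*(-¼) + I/X = -X/4 + I/X)
25/(2177 + H(40, -35)) = 25/(2177 + (-¼*40 - 35/40)) = 25/(2177 + (-10 - 35*1/40)) = 25/(2177 + (-10 - 7/8)) = 25/(2177 - 87/8) = 25/(17329/8) = (8/17329)*25 = 200/17329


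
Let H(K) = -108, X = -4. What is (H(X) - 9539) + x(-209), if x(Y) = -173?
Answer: -9820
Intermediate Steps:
(H(X) - 9539) + x(-209) = (-108 - 9539) - 173 = -9647 - 173 = -9820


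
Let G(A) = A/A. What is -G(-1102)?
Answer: -1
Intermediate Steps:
G(A) = 1
-G(-1102) = -1*1 = -1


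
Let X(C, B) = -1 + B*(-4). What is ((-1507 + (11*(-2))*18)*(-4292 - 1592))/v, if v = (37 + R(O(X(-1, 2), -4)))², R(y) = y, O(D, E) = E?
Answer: 1017932/99 ≈ 10282.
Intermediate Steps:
X(C, B) = -1 - 4*B
v = 1089 (v = (37 - 4)² = 33² = 1089)
((-1507 + (11*(-2))*18)*(-4292 - 1592))/v = ((-1507 + (11*(-2))*18)*(-4292 - 1592))/1089 = ((-1507 - 22*18)*(-5884))*(1/1089) = ((-1507 - 396)*(-5884))*(1/1089) = -1903*(-5884)*(1/1089) = 11197252*(1/1089) = 1017932/99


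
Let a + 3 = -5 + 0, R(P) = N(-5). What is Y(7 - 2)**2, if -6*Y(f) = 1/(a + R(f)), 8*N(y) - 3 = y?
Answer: 4/9801 ≈ 0.00040812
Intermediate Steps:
N(y) = 3/8 + y/8
R(P) = -1/4 (R(P) = 3/8 + (1/8)*(-5) = 3/8 - 5/8 = -1/4)
a = -8 (a = -3 + (-5 + 0) = -3 - 5 = -8)
Y(f) = 2/99 (Y(f) = -1/(6*(-8 - 1/4)) = -1/(6*(-33/4)) = -1/6*(-4/33) = 2/99)
Y(7 - 2)**2 = (2/99)**2 = 4/9801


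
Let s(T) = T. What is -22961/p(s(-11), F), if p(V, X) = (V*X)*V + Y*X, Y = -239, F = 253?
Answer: 22961/29854 ≈ 0.76911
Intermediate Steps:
p(V, X) = -239*X + X*V**2 (p(V, X) = (V*X)*V - 239*X = X*V**2 - 239*X = -239*X + X*V**2)
-22961/p(s(-11), F) = -22961*1/(253*(-239 + (-11)**2)) = -22961*1/(253*(-239 + 121)) = -22961/(253*(-118)) = -22961/(-29854) = -22961*(-1/29854) = 22961/29854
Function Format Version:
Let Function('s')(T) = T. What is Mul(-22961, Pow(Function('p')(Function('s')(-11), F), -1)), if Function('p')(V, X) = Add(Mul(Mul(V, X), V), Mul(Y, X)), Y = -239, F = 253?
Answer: Rational(22961, 29854) ≈ 0.76911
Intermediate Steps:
Function('p')(V, X) = Add(Mul(-239, X), Mul(X, Pow(V, 2))) (Function('p')(V, X) = Add(Mul(Mul(V, X), V), Mul(-239, X)) = Add(Mul(X, Pow(V, 2)), Mul(-239, X)) = Add(Mul(-239, X), Mul(X, Pow(V, 2))))
Mul(-22961, Pow(Function('p')(Function('s')(-11), F), -1)) = Mul(-22961, Pow(Mul(253, Add(-239, Pow(-11, 2))), -1)) = Mul(-22961, Pow(Mul(253, Add(-239, 121)), -1)) = Mul(-22961, Pow(Mul(253, -118), -1)) = Mul(-22961, Pow(-29854, -1)) = Mul(-22961, Rational(-1, 29854)) = Rational(22961, 29854)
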